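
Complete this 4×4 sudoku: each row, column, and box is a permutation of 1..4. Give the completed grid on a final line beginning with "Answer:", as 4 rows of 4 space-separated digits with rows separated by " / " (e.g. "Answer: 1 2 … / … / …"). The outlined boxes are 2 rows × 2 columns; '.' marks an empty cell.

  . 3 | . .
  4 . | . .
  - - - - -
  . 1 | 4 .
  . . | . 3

Step 1. [r2c2∈{2}] only 2 remains possible at r2c2. So r2c2=2.
Step 2. [r2c4∈{1}] r2c4 is down to just 1. So r2c4=1.
Step 3. [r3c4∈{2}] only 2 remains possible at r3c4. So r3c4=2.
Step 4. [r1c3∈{2}] r1c3 is down to just 2 ⇒ r1c3=2.
Step 5. [r1c4∈{4}] r1c4's peers cover all but 4, so r1c4=4.
Step 6. [r3c1∈{3}] only 3 remains possible at r3c1. So r3c1=3.
Step 7. [r4c1∈{2}] nothing but 2 survives at r4c1. So r4c1=2.
Step 8. [r2c3∈{3}] r2c3's peers cover all but 3. So r2c3=3.
Step 9. [r1c1∈{1}] only 1 remains possible at r1c1. So r1c1=1.
Step 10. [r4c2∈{4}] r4c2 is down to just 4 ⇒ r4c2=4.
Step 11. [r4c3∈{1}] r4c3 is down to just 1. So r4c3=1.

Answer: 1 3 2 4 / 4 2 3 1 / 3 1 4 2 / 2 4 1 3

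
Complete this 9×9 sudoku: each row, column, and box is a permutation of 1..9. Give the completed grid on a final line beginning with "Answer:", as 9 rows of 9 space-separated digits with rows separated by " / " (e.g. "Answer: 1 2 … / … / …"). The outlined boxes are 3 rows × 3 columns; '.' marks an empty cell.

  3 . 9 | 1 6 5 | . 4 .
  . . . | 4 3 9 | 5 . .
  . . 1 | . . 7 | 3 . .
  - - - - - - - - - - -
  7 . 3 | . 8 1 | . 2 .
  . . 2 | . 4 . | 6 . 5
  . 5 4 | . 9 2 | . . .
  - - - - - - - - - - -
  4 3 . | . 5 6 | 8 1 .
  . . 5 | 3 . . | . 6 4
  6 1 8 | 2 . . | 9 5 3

Step 1. [r2c9∈{1,2,6,7,8}] row 2 places 1 nowhere but r2c9. So r2c9=1.
Step 2. [r7c9∈{2,7}] across row 7, 2 lands solely at r7c9 ⇒ r7c9=2.
Step 3. [r3c4∈{8}] r3c4's peers cover all but 8, so r3c4=8.
Step 4. [r8c7∈{7}] r8c7's peers cover all but 7. So r8c7=7.
Step 5. [r4c2∈{6,9}] r4c2 is the only open cell in box 4 admitting 6 ⇒ r4c2=6.
Step 6. [r6c8∈{3,7,8}] 3 has one home in row 6: r6c8 ⇒ r6c8=3.
Step 7. [r5c1∈{1,8,9}] 1 has one home in row 5: r5c1. So r5c1=1.
Step 8. [r6c1∈{8}] r6c1 is down to just 8. So r6c1=8.
Step 9. [r2c1∈{2}] r2c1 has the single candidate 2. So r2c1=2.
Step 10. [r5c8∈{7,8,9}] row 5 places 8 nowhere but r5c8. So r5c8=8.
Step 11. [r2c8∈{7}] r2c8 is down to just 7, so r2c8=7.
Step 12. [r5c4∈{7}] nothing but 7 survives at r5c4. So r5c4=7.
Step 13. [r1c9∈{8}] r1c9's peers cover all but 8. So r1c9=8.
Step 14. [r3c8∈{9}] r3c8 is down to just 9, so r3c8=9.
Step 15. [r8c2∈{2,9}] row 8 places 2 nowhere but r8c2 ⇒ r8c2=2.
Step 16. [r8c1∈{9}] r8c1's peers cover all but 9, so r8c1=9.
Step 17. [r1c7∈{2}] nothing but 2 survives at r1c7 ⇒ r1c7=2.
Step 18. [r9c5∈{7}] only 7 remains possible at r9c5. So r9c5=7.
Step 19. [r5c2∈{9}] only 9 remains possible at r5c2. So r5c2=9.
Step 20. [r7c4∈{9}] r7c4 has the single candidate 9. So r7c4=9.
Step 21. [r5c6∈{3}] nothing but 3 survives at r5c6, so r5c6=3.
Step 22. [r3c2∈{4}] r3c2 has the single candidate 4 ⇒ r3c2=4.
Step 23. [r8c6∈{8}] only 8 remains possible at r8c6, so r8c6=8.
Step 24. [r6c7∈{1}] only 1 remains possible at r6c7 ⇒ r6c7=1.
Step 25. [r6c9∈{7}] only 7 remains possible at r6c9. So r6c9=7.
Step 26. [r4c9∈{9}] r4c9 has the single candidate 9 ⇒ r4c9=9.
Step 27. [r9c6∈{4}] r9c6 has the single candidate 4, so r9c6=4.
Step 28. [r3c5∈{2}] r3c5's peers cover all but 2, so r3c5=2.
Step 29. [r4c7∈{4}] r4c7's peers cover all but 4. So r4c7=4.
Step 30. [r6c4∈{6}] nothing but 6 survives at r6c4, so r6c4=6.
Step 31. [r1c2∈{7}] r1c2's peers cover all but 7. So r1c2=7.
Step 32. [r3c9∈{6}] r3c9 has the single candidate 6. So r3c9=6.
Step 33. [r2c3∈{6}] r2c3 has the single candidate 6, so r2c3=6.
Step 34. [r2c2∈{8}] r2c2's peers cover all but 8 ⇒ r2c2=8.
Step 35. [r8c5∈{1}] only 1 remains possible at r8c5. So r8c5=1.
Step 36. [r3c1∈{5}] r3c1's peers cover all but 5, so r3c1=5.
Step 37. [r4c4∈{5}] r4c4 has the single candidate 5. So r4c4=5.
Step 38. [r7c3∈{7}] r7c3 has the single candidate 7 ⇒ r7c3=7.

Answer: 3 7 9 1 6 5 2 4 8 / 2 8 6 4 3 9 5 7 1 / 5 4 1 8 2 7 3 9 6 / 7 6 3 5 8 1 4 2 9 / 1 9 2 7 4 3 6 8 5 / 8 5 4 6 9 2 1 3 7 / 4 3 7 9 5 6 8 1 2 / 9 2 5 3 1 8 7 6 4 / 6 1 8 2 7 4 9 5 3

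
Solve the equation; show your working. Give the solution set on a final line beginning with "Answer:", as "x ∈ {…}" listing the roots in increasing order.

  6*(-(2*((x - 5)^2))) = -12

Step 1. [6*(-(2*((x - 5)^2))) = -12] LHS = 6·(…); ÷6 both sides. So div: -(2*((x - 5)^2)) = -2.
Step 2. [-(2*((x - 5)^2)) = -2] leading − — multiply by −1, so neg: 2*((x - 5)^2) = 2.
Step 3. [2*((x - 5)^2) = 2] divide by the outer 2, so div: (x - 5)^2 = 1.
Step 4. [(x - 5)^2 = 1] LHS squared, RHS 1 ≥ 0: apply √ (±). So sqrt: x - 5 = 1 or -1.
Step 5. [x - 5 = 1 or -1] the outer -5 inverts by adding 5 ⇒ sub: x = 6 or 4.

Answer: x ∈ {4, 6}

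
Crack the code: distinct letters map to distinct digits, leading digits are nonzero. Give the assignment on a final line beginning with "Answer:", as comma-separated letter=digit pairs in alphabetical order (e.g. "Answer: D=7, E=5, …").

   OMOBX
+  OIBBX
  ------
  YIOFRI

Step 1. [col 1: X + X ≡ I (mod 10)] several values work for I in column 1 (X + X ≡ I (mod 10), carry-in 0); try I=8, so I=8.
Step 2. [col 1: X + X ≡ I (mod 10)] no forcing yet in column 1 (carry-in 0); X=4 is free and consistent — try it, so X=4.
Step 3. [col 2: B + B ≡ R (mod 10)] no forcing yet in column 2 (carry-in 0); B=3 is free and consistent — try it ⇒ B=3.
Step 4. [col 2: B + B ≡ R (mod 10)] column 2 reads B+B+carry(0)=R with B=3; with digits 3,4,8 already taken and all letters distinct, the only value for R is 6, so R=6.
Step 5. [col 3: O + B ≡ F (mod 10)] no forcing yet in column 3 (carry-in 0); O=9 is free and consistent — try it ⇒ O=9.
Step 6. [col 3: O + B ≡ F (mod 10)] from column 3 (O=9, B=3, carry-in 0, digits 3,4,6,8,9 already taken and all letters distinct): F must equal 2. So F=2.
Step 7. [col 4: M + I ≡ O (mod 10)] in column 4 we have M+I≡O with carry-in 1; given I=8, O=9 and digits 2,3,4,6,8,9 already taken and all letters distinct, that pins M to 0 ⇒ M=0.
Step 8. [col 6: carry → Y] in column 6 we have ·+·≡Y with carry-in 1; given nothing yet and digits 0,2,3,4,6,8,9 already taken and all letters distinct, that pins Y to 1 ⇒ Y=1.

Answer: B=3, F=2, I=8, M=0, O=9, R=6, X=4, Y=1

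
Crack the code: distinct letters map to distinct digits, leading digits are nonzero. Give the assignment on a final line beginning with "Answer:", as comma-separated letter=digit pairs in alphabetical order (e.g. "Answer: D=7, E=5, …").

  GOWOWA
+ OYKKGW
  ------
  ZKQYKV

Step 1. [col 1: A + W ≡ V (mod 10)] W=2 is one option consistent with column 1 (A + W ≡ V (mod 10), carry-in 0) — take it, so W=2.
Step 2. [col 1: A + W ≡ V (mod 10)] several values work for V in column 1 (A + W ≡ V (mod 10), carry-in 0); try V=0. So V=0.
Step 3. [col 1: A + W ≡ V (mod 10)] column 1 reads A+W+carry(0)=V with W=2, V=0; with digits 0,2 already taken and all letters distinct, the only value for A is 8, so A=8.
Step 4. [col 2: W + G ≡ K (mod 10)] several values work for K in column 2 (W + G ≡ K (mod 10), carry-in 1); try K=4, so K=4.
Step 5. [col 2: W + G ≡ K (mod 10)] in column 2 we have W+G≡K with carry-in 1; given W=2, K=4 and digits 0,2,4,8 already taken and all letters distinct, that pins G to 1, so G=1.
Step 6. [col 3: O + K ≡ Y (mod 10)] column 3 (O + K ≡ Y (mod 10), carry-in 0) doesn't pin O yet; pick O=5 and continue. So O=5.
Step 7. [col 3: O + K ≡ Y (mod 10)] column 3: given O=5, K=4, carry-in 0, and digits 0,1,2,4,5,8 already taken and all letters distinct, O+K≡Y (mod 10) forces Y=9. So Y=9.
Step 8. [col 4: W + K ≡ Q (mod 10)] from column 4 (W=2, K=4, carry-in 0, digits 0,1,2,4,5,8,9 already taken and all letters distinct): Q must equal 6. So Q=6.
Step 9. [col 6: G + O ≡ Z (mod 10)] column 6 reads G+O+carry(1)=Z with G=1, O=5; with digits 0,1,2,4,5,6,8,9 already taken and all letters distinct, the only value for Z is 7. So Z=7.

Answer: A=8, G=1, K=4, O=5, Q=6, V=0, W=2, Y=9, Z=7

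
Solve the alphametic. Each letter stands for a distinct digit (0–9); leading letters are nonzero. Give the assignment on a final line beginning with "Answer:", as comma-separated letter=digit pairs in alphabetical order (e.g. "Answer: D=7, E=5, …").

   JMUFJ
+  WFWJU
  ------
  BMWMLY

Step 1. [col 1: J + U ≡ Y (mod 10)] several values work for U in column 1 (J + U ≡ Y (mod 10), carry-in 0); try U=6. So U=6.
Step 2. [B] adding two 5-digit numbers gives at most 5+1 digits, and here it does — B is that final carry and must be 1, so B=1.
Step 3. [col 1: J + U ≡ Y (mod 10)] several values work for J in column 1 (J + U ≡ Y (mod 10), carry-in 0); try J=7, so J=7.
Step 4. [col 1: J + U ≡ Y (mod 10)] in column 1 we have J+U≡Y with carry-in 0; given J=7, U=6 and digits 1,6,7 already taken and all letters distinct, that pins Y to 3. So Y=3.
Step 5. [col 2: F + J ≡ L (mod 10)] no forcing yet in column 2 (carry-in 1); L=0 is free and consistent — try it. So L=0.
Step 6. [col 2: F + J ≡ L (mod 10)] column 2: given J=7, L=0, carry-in 1, and digits 0,1,3,6,7 already taken and all letters distinct, F+J≡L (mod 10) forces F=2 ⇒ F=2.
Step 7. [col 3: U + W ≡ M (mod 10)] from column 3 (U=6, carry-in 1, digits 0,1,2,3,6,7 already taken and all letters distinct): W must equal 8, so W=8.
Step 8. [col 3: U + W ≡ M (mod 10)] from column 3 (U=6, W=8, carry-in 1, digits 0,1,2,3,6,7,8 already taken and all letters distinct): M must equal 5, so M=5.

Answer: B=1, F=2, J=7, L=0, M=5, U=6, W=8, Y=3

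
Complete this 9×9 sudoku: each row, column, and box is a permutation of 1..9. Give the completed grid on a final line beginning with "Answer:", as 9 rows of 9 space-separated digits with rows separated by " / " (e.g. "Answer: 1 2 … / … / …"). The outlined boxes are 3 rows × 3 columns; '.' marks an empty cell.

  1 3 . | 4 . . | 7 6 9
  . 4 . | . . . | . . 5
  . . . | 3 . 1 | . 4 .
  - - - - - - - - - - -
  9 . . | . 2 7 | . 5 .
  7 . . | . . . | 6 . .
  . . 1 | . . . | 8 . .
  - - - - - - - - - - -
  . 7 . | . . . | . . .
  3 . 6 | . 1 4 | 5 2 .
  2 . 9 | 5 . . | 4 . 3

Step 1. [r8c2∈{8}] only 8 remains possible at r8c2. So r8c2=8.
Step 2. [r8c4∈{7,9}] row 8 places 9 nowhere but r8c4, so r8c4=9.
Step 3. [r6c4∈{6}] only 6 remains possible at r6c4, so r6c4=6.
Step 4. [r9c5∈{6,7,8}] 7 has one home in box 8: r9c5 ⇒ r9c5=7.
Step 5. [r9c6∈{6,8}] r9c6 is the only open cell in row 9 admitting 6 ⇒ r9c6=6.
Step 6. [r9c8∈{1,8}] 8 has one home in row 9: r9c8 ⇒ r9c8=8.
Step 7. [r3c9∈{2,8}] in col 9, 8 fits only at r3c9 ⇒ r3c9=8.
Step 8. [r2c1∈{6,8}] 8 has one home in col 1: r2c1, so r2c1=8.
Step 9. [r3c2∈{2,5,6,9}] r3c2 is the only open cell in col 2 admitting 9, so r3c2=9.
Step 10. [r3c3∈{2,5,7}] r3c3 is the only open cell in row 3 admitting 7, so r3c3=7.
Step 11. [r2c3∈{2}] r2c3 has the single candidate 2. So r2c3=2.
Step 12. [r1c3∈{5}] r1c3 is down to just 5, so r1c3=5.
Step 13. [r2c6∈{9}] r2c6 is down to just 9, so r2c6=9.
Step 14. [r1c5∈{8}] r1c5 has the single candidate 8. So r1c5=8.
Step 15. [r3c5∈{5,6}] across row 3, 5 lands solely at r3c5, so r3c5=5.
Step 16. [r7c5∈{3}] r7c5 is down to just 3, so r7c5=3.
Step 17. [r7c3∈{4}] nothing but 4 survives at r7c3. So r7c3=4.
Step 18. [r4c9∈{1,4}] in row 4, 4 fits only at r4c9 ⇒ r4c9=4.
Step 19. [r6c8∈{3,7,9}] in col 8, 7 fits only at r6c8 ⇒ r6c8=7.
Step 20. [r5c8∈{1,3,9}] across box 6, 9 lands solely at r5c8. So r5c8=9.
Step 21. [r7c8∈{1}] r7c8 is down to just 1, so r7c8=1.
Step 22. [r5c9∈{1,2}] col 9 places 1 nowhere but r5c9 ⇒ r5c9=1.
Step 23. [r5c4∈{8}] r5c4's peers cover all but 8 ⇒ r5c4=8.
Step 24. [r5c3∈{3}] only 3 remains possible at r5c3. So r5c3=3.
Step 25. [r5c2∈{2,5}] row 5 places 2 nowhere but r5c2, so r5c2=2.
Step 26. [r6c1∈{4,5}] 4 has one home in col 1: r6c1. So r6c1=4.
Step 27. [r5c6∈{5}] r5c6 is down to just 5, so r5c6=5.
Step 28. [r4c7∈{3}] nothing but 3 survives at r4c7 ⇒ r4c7=3.
Step 29. [r7c4∈{2}] r7c4 is down to just 2 ⇒ r7c4=2.
Step 30. [r2c7∈{1}] r2c7's peers cover all but 1 ⇒ r2c7=1.
Step 31. [r9c2∈{1}] r9c2 is down to just 1. So r9c2=1.
Step 32. [r3c7∈{2}] r3c7's peers cover all but 2, so r3c7=2.
Step 33. [r6c9∈{2}] r6c9 is down to just 2 ⇒ r6c9=2.
Step 34. [r6c5∈{9}] r6c5 is down to just 9, so r6c5=9.
Step 35. [r4c2∈{6}] r4c2's peers cover all but 6, so r4c2=6.
Step 36. [r8c9∈{7}] r8c9 is down to just 7, so r8c9=7.
Step 37. [r2c4∈{7}] r2c4's peers cover all but 7. So r2c4=7.
Step 38. [r2c5∈{6}] r2c5 is down to just 6, so r2c5=6.
Step 39. [r4c3∈{8}] nothing but 8 survives at r4c3, so r4c3=8.
Step 40. [r6c6∈{3}] r6c6 has the single candidate 3 ⇒ r6c6=3.
Step 41. [r7c6∈{8}] r7c6's peers cover all but 8 ⇒ r7c6=8.
Step 42. [r2c8∈{3}] r2c8 has the single candidate 3, so r2c8=3.
Step 43. [r5c5∈{4}] r5c5's peers cover all but 4, so r5c5=4.
Step 44. [r4c4∈{1}] only 1 remains possible at r4c4. So r4c4=1.
Step 45. [r7c7∈{9}] r7c7 is down to just 9. So r7c7=9.
Step 46. [r7c1∈{5}] r7c1 is down to just 5 ⇒ r7c1=5.
Step 47. [r6c2∈{5}] r6c2 has the single candidate 5 ⇒ r6c2=5.
Step 48. [r1c6∈{2}] r1c6 is down to just 2, so r1c6=2.
Step 49. [r7c9∈{6}] r7c9's peers cover all but 6, so r7c9=6.
Step 50. [r3c1∈{6}] nothing but 6 survives at r3c1 ⇒ r3c1=6.

Answer: 1 3 5 4 8 2 7 6 9 / 8 4 2 7 6 9 1 3 5 / 6 9 7 3 5 1 2 4 8 / 9 6 8 1 2 7 3 5 4 / 7 2 3 8 4 5 6 9 1 / 4 5 1 6 9 3 8 7 2 / 5 7 4 2 3 8 9 1 6 / 3 8 6 9 1 4 5 2 7 / 2 1 9 5 7 6 4 8 3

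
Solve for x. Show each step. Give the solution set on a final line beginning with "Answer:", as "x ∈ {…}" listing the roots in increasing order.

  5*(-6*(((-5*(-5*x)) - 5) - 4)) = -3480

Step 1. [5*(-6*(((-5*(-5*x)) - 5) - 4)) = -3480] 5 out front; divide by 5. So div: -6*(((-5*(-5*x)) - 5) - 4) = -696.
Step 2. [-6*(((-5*(-5*x)) - 5) - 4) = -696] divide by the outer -6. So div: ((-5*(-5*x)) - 5) - 4 = 116.
Step 3. [((-5*(-5*x)) - 5) - 4 = 116] -4 is outermost — add 4 both sides, so sub: (-5*(-5*x)) - 5 = 120.
Step 4. [(-5*(-5*x)) - 5 = 120] -5 divides every term; factor it out ⇒ factor: (-5*x) + 1 = -24.
Step 5. [(-5*x) + 1 = -24] subtract 1: x sits inside (… + 1), so sub: -5*x = -25.
Step 6. [-5*x = -25] LHS = -5·(…); ÷-5 both sides, so div: x = 5.

Answer: x ∈ {5}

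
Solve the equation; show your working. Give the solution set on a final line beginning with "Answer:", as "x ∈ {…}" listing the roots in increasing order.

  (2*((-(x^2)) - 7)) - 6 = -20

Step 1. [(2*((-(x^2)) - 7)) - 6 = -20] 2 divides every term; factor it out. So factor: ((-(x^2)) - 7) - 3 = -10.
Step 2. [((-(x^2)) - 7) - 3 = -10] add 3: x sits inside (… - 3). So sub: (-(x^2)) - 7 = -7.
Step 3. [(-(x^2)) - 7 = -7] peel the -7: add 7 from each side, so sub: -(x^2) = 0.
Step 4. [-(x^2) = 0] flip signs both sides, so neg: x^2 = 0.
Step 5. [x^2 = 0] LHS squared, RHS 0 ≥ 0: apply √ (±). So sqrt: x = 0.

Answer: x ∈ {0}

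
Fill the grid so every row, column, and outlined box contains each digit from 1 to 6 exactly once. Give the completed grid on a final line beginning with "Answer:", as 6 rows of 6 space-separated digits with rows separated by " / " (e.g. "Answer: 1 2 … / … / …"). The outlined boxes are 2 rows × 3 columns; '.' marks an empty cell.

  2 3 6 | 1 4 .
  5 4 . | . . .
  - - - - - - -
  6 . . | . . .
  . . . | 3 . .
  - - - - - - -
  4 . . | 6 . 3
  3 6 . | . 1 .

Step 1. [r4c1∈{1}] nothing but 1 survives at r4c1. So r4c1=1.
Step 2. [r2c4∈{2}] nothing but 2 survives at r2c4. So r2c4=2.
Step 3. [r3c3∈{2,3,4,5}] across row 3, 3 lands solely at r3c3, so r3c3=3.
Step 4. [r5c2∈{1,2,5}] in col 2, 1 fits only at r5c2, so r5c2=1.
Step 5. [r3c6∈{1,2,4,5}] across row 3, 1 lands solely at r3c6. So r3c6=1.
Step 6. [r3c4∈{4,5}] row 3 places 4 nowhere but r3c4, so r3c4=4.
Step 7. [r6c4∈{5}] r6c4's peers cover all but 5. So r6c4=5.
Step 8. [r5c5∈{2}] only 2 remains possible at r5c5. So r5c5=2.
Step 9. [r4c6∈{2,5,6}] in col 6, 2 fits only at r4c6, so r4c6=2.
Step 10. [r4c2∈{5}] only 5 remains possible at r4c2 ⇒ r4c2=5.
Step 11. [r4c5∈{6}] r4c5's peers cover all but 6 ⇒ r4c5=6.
Step 12. [r2c5∈{3}] r2c5 is down to just 3. So r2c5=3.
Step 13. [r3c5∈{5}] only 5 remains possible at r3c5 ⇒ r3c5=5.
Step 14. [r5c3∈{5}] r5c3 is down to just 5. So r5c3=5.
Step 15. [r4c3∈{4}] r4c3 is down to just 4. So r4c3=4.
Step 16. [r2c6∈{6}] nothing but 6 survives at r2c6, so r2c6=6.
Step 17. [r6c6∈{4}] r6c6 is down to just 4. So r6c6=4.
Step 18. [r3c2∈{2}] r3c2's peers cover all but 2, so r3c2=2.
Step 19. [r1c6∈{5}] r1c6 has the single candidate 5, so r1c6=5.
Step 20. [r2c3∈{1}] nothing but 1 survives at r2c3 ⇒ r2c3=1.
Step 21. [r6c3∈{2}] r6c3 is down to just 2 ⇒ r6c3=2.

Answer: 2 3 6 1 4 5 / 5 4 1 2 3 6 / 6 2 3 4 5 1 / 1 5 4 3 6 2 / 4 1 5 6 2 3 / 3 6 2 5 1 4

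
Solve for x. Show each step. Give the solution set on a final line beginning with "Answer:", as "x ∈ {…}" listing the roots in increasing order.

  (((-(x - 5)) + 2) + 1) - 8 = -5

Step 1. [(((-(x - 5)) + 2) + 1) - 8 = -5] 8 comes off first (add 8), so sub: ((-(x - 5)) + 2) + 1 = 3.
Step 2. [((-(x - 5)) + 2) + 1 = 3] +1 is outermost — subtract 1 both sides. So sub: (-(x - 5)) + 2 = 2.
Step 3. [(-(x - 5)) + 2 = 2] +2 is outermost — subtract 2 both sides. So sub: -(x - 5) = 0.
Step 4. [-(x - 5) = 0] flip signs both sides ⇒ neg: x - 5 = 0.
Step 5. [x - 5 = 0] the outer -5 inverts by adding 5 ⇒ sub: x = 5.

Answer: x ∈ {5}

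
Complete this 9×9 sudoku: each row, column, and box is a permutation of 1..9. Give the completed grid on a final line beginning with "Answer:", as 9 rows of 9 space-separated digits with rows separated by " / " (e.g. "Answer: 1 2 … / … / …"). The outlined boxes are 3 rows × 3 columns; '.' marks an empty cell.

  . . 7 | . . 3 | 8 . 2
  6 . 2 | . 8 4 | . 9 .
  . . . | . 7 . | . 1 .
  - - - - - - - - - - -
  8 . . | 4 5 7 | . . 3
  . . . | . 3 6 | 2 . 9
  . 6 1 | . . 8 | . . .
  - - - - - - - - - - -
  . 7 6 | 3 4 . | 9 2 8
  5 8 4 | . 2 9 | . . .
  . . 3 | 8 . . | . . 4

Step 1. [r8c4∈{1,6,7}] r8c4 is the only open cell in col 4 admitting 7 ⇒ r8c4=7.
Step 2. [r6c1∈{2,3,4,7,9}] across row 6, 3 lands solely at r6c1 ⇒ r6c1=3.
Step 3. [r7c1∈{1}] nothing but 1 survives at r7c1 ⇒ r7c1=1.
Step 4. [r4c8∈{6}] r4c8 has the single candidate 6 ⇒ r4c8=6.
Step 5. [r9c6∈{1,5}] col 6 places 1 nowhere but r9c6, so r9c6=1.
Step 6. [r1c5∈{1,6,9}] across col 5, 1 lands solely at r1c5 ⇒ r1c5=1.
Step 7. [r2c4∈{5}] nothing but 5 survives at r2c4. So r2c4=5.
Step 8. [r5c3∈{5}] r5c3 has the single candidate 5. So r5c3=5.
Step 9. [r5c2∈{4}] r5c2's peers cover all but 4. So r5c2=4.
Step 10. [r6c4∈{2,9}] across row 6, 2 lands solely at r6c4 ⇒ r6c4=2.
Step 11. [r8c9∈{1,6}] across col 9, 1 lands solely at r8c9. So r8c9=1.
Step 12. [r3c9∈{5,6}] col 9 places 6 nowhere but r3c9, so r3c9=6.
Step 13. [r3c4∈{9}] r3c4 has the single candidate 9, so r3c4=9.
Step 14. [r6c9∈{5,7}] 5 has one home in col 9: r6c9, so r6c9=5.
Step 15. [r4c2∈{2,9}] 2 has one home in row 4: r4c2 ⇒ r4c2=2.
Step 16. [r8c7∈{3,6}] in row 8, 6 fits only at r8c7. So r8c7=6.
Step 17. [r9c2∈{9}] r9c2's peers cover all but 9, so r9c2=9.
Step 18. [r3c1∈{4}] r3c1's peers cover all but 4, so r3c1=4.
Step 19. [r1c8∈{4,5}] row 1 places 4 nowhere but r1c8. So r1c8=4.
Step 20. [r3c7∈{3,5}] r3c7 is the only open cell in box 3 admitting 5, so r3c7=5.
Step 21. [r6c8∈{7}] only 7 remains possible at r6c8. So r6c8=7.
Step 22. [r2c7∈{3,7}] 3 has one home in col 7: r2c7 ⇒ r2c7=3.
Step 23. [r3c6∈{2}] nothing but 2 survives at r3c6. So r3c6=2.
Step 24. [r1c2∈{5}] r1c2's peers cover all but 5. So r1c2=5.
Step 25. [r5c1∈{7}] r5c1 has the single candidate 7 ⇒ r5c1=7.
Step 26. [r5c4∈{1}] r5c4's peers cover all but 1 ⇒ r5c4=1.
Step 27. [r9c7∈{7}] r9c7 is down to just 7, so r9c7=7.
Step 28. [r1c1∈{9}] r1c1 has the single candidate 9. So r1c1=9.
Step 29. [r6c7∈{4}] r6c7's peers cover all but 4, so r6c7=4.
Step 30. [r5c8∈{8}] r5c8 has the single candidate 8. So r5c8=8.
Step 31. [r3c2∈{3}] only 3 remains possible at r3c2 ⇒ r3c2=3.
Step 32. [r3c3∈{8}] nothing but 8 survives at r3c3 ⇒ r3c3=8.
Step 33. [r9c1∈{2}] r9c1 is down to just 2. So r9c1=2.
Step 34. [r8c8∈{3}] r8c8 is down to just 3, so r8c8=3.
Step 35. [r6c5∈{9}] only 9 remains possible at r6c5. So r6c5=9.
Step 36. [r1c4∈{6}] r1c4's peers cover all but 6, so r1c4=6.
Step 37. [r2c2∈{1}] r2c2 has the single candidate 1, so r2c2=1.
Step 38. [r7c6∈{5}] nothing but 5 survives at r7c6. So r7c6=5.
Step 39. [r9c8∈{5}] only 5 remains possible at r9c8 ⇒ r9c8=5.
Step 40. [r4c3∈{9}] r4c3 is down to just 9, so r4c3=9.
Step 41. [r4c7∈{1}] only 1 remains possible at r4c7, so r4c7=1.
Step 42. [r9c5∈{6}] r9c5's peers cover all but 6. So r9c5=6.
Step 43. [r2c9∈{7}] r2c9 is down to just 7. So r2c9=7.

Answer: 9 5 7 6 1 3 8 4 2 / 6 1 2 5 8 4 3 9 7 / 4 3 8 9 7 2 5 1 6 / 8 2 9 4 5 7 1 6 3 / 7 4 5 1 3 6 2 8 9 / 3 6 1 2 9 8 4 7 5 / 1 7 6 3 4 5 9 2 8 / 5 8 4 7 2 9 6 3 1 / 2 9 3 8 6 1 7 5 4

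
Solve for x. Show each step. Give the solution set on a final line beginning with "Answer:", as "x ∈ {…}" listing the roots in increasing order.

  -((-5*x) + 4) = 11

Step 1. [-((-5*x) + 4) = 11] flip signs both sides ⇒ neg: (-5*x) + 4 = -11.
Step 2. [(-5*x) + 4 = -11] subtract 4: x sits inside (… + 4) ⇒ sub: -5*x = -15.
Step 3. [-5*x = -15] LHS = -5·(…); ÷-5 both sides ⇒ div: x = 3.

Answer: x ∈ {3}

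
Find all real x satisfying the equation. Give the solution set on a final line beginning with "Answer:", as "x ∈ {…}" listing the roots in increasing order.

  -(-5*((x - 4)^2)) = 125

Step 1. [-(-5*((x - 4)^2)) = 125] LHS negated; negate both sides. So neg: -5*((x - 4)^2) = -125.
Step 2. [-5*((x - 4)^2) = -125] leading coefficient -5: divide by -5 ⇒ div: (x - 4)^2 = 25.
Step 3. [(x - 4)^2 = 25] √ both sides: 25 ≥ 0 gives two branches ⇒ sqrt: x - 4 = 5 or -5.
Step 4. [x - 4 = 5 or -5] -4 is outermost — add 4 both sides. So sub: x = 9 or -1.

Answer: x ∈ {-1, 9}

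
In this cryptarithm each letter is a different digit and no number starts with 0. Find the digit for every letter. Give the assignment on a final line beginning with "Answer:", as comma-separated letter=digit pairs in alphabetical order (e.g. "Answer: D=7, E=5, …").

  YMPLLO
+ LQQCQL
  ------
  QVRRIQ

Step 1. [col 1: O + L ≡ Q (mod 10)] L=2 is one option consistent with column 1 (O + L ≡ Q (mod 10), carry-in 0) — take it, so L=2.
Step 2. [col 1: O + L ≡ Q (mod 10)] Q=7 is one option consistent with column 1 (O + L ≡ Q (mod 10), carry-in 0) — take it ⇒ Q=7.
Step 3. [col 1: O + L ≡ Q (mod 10)] from column 1 (L=2, Q=7, carry-in 0, digits 2,7 already taken and all letters distinct): O must equal 5 ⇒ O=5.
Step 4. [col 2: L + Q ≡ I (mod 10)] in column 2 we have L+Q≡I with carry-in 0; given L=2, Q=7 and digits 2,5,7 already taken and all letters distinct, that pins I to 9, so I=9.
Step 5. [col 3: L + C ≡ R (mod 10)] C=6 is one option consistent with column 3 (L + C ≡ R (mod 10), carry-in 0) — take it ⇒ C=6.
Step 6. [col 3: L + C ≡ R (mod 10)] column 3 reads L+C+carry(0)=R with L=2, C=6; with digits 2,5,6,7,9 already taken and all letters distinct, the only value for R is 8 ⇒ R=8.
Step 7. [col 4: P + Q ≡ R (mod 10)] from column 4 (Q=7, R=8, carry-in 0, digits 2,5,6,7,8,9 already taken and all letters distinct): P must equal 1, so P=1.
Step 8. [col 5: M + Q ≡ V (mod 10)] column 5: given Q=7, carry-in 0, and digits 1,2,5,6,7,8,9 already taken and all letters distinct, M+Q≡V (mod 10) forces V=0 ⇒ V=0.
Step 9. [col 5: M + Q ≡ V (mod 10)] column 5 reads M+Q+carry(0)=V with Q=7, V=0; with digits 0,1,2,5,6,7,8,9 already taken and all letters distinct, the only value for M is 3. So M=3.
Step 10. [col 6: Y + L ≡ Q (mod 10)] from column 6 (L=2, Q=7, carry-in 1, digits 0,1,2,3,5,6,7,8,9 already taken and all letters distinct): Y must equal 4. So Y=4.

Answer: C=6, I=9, L=2, M=3, O=5, P=1, Q=7, R=8, V=0, Y=4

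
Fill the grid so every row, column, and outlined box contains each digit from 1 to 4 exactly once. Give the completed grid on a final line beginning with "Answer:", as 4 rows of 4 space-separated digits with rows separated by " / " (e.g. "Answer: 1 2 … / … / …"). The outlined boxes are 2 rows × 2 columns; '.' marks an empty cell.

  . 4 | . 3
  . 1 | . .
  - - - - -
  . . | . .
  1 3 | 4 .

Step 1. [r2c3∈{2}] r2c3's peers cover all but 2 ⇒ r2c3=2.
Step 2. [r3c2∈{2}] r3c2's peers cover all but 2. So r3c2=2.
Step 3. [r3c3∈{1,3}] r3c3 is the only open cell in row 3 admitting 3. So r3c3=3.
Step 4. [r1c3∈{1}] r1c3's peers cover all but 1 ⇒ r1c3=1.
Step 5. [r2c4∈{4}] only 4 remains possible at r2c4 ⇒ r2c4=4.
Step 6. [r3c1∈{4}] r3c1 is down to just 4. So r3c1=4.
Step 7. [r1c1∈{2}] r1c1 is down to just 2 ⇒ r1c1=2.
Step 8. [r4c4∈{2}] r4c4 has the single candidate 2, so r4c4=2.
Step 9. [r3c4∈{1}] r3c4 has the single candidate 1. So r3c4=1.
Step 10. [r2c1∈{3}] r2c1's peers cover all but 3, so r2c1=3.

Answer: 2 4 1 3 / 3 1 2 4 / 4 2 3 1 / 1 3 4 2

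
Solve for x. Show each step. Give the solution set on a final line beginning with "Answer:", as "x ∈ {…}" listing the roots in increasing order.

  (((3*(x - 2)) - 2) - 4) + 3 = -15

Step 1. [(((3*(x - 2)) - 2) - 4) + 3 = -15] peel the +3: subtract 3 from each side ⇒ sub: ((3*(x - 2)) - 2) - 4 = -18.
Step 2. [((3*(x - 2)) - 2) - 4 = -18] the outer -4 inverts by adding 4, so sub: (3*(x - 2)) - 2 = -14.
Step 3. [(3*(x - 2)) - 2 = -14] add 2: x sits inside (… - 2), so sub: 3*(x - 2) = -12.
Step 4. [3*(x - 2) = -12] 3 out front; divide by 3. So div: x - 2 = -4.
Step 5. [x - 2 = -4] -2 is outermost — add 2 both sides ⇒ sub: x = -2.

Answer: x ∈ {-2}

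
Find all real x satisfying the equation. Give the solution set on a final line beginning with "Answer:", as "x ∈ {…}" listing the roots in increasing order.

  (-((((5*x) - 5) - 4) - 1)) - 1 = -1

Step 1. [(-((((5*x) - 5) - 4) - 1)) - 1 = -1] peel the -1: add 1 from each side, so sub: -((((5*x) - 5) - 4) - 1) = 0.
Step 2. [-((((5*x) - 5) - 4) - 1) = 0] LHS negated; negate both sides. So neg: (((5*x) - 5) - 4) - 1 = 0.
Step 3. [(((5*x) - 5) - 4) - 1 = 0] 1 comes off first (add 1). So sub: ((5*x) - 5) - 4 = 1.
Step 4. [((5*x) - 5) - 4 = 1] the outer -4 inverts by adding 4 ⇒ sub: (5*x) - 5 = 5.
Step 5. [(5*x) - 5 = 5] 5 divides every term; factor it out ⇒ factor: x - 1 = 1.
Step 6. [x - 1 = 1] 1 comes off first (add 1) ⇒ sub: x = 2.

Answer: x ∈ {2}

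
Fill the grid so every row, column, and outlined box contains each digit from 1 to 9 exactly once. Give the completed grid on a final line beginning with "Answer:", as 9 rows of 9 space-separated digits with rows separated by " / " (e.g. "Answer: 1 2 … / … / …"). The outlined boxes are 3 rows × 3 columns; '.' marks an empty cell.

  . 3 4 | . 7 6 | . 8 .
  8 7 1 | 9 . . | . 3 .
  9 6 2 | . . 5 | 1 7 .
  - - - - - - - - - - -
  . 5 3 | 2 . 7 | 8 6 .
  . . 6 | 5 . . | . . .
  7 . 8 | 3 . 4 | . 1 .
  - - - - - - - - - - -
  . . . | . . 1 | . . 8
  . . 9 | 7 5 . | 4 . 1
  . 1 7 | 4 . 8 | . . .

Step 1. [r8c8∈{2}] r8c8's peers cover all but 2 ⇒ r8c8=2.
Step 2. [r5c6∈{9}] r5c6 has the single candidate 9. So r5c6=9.
Step 3. [r4c9∈{4,9}] in row 4, 9 fits only at r4c9 ⇒ r4c9=9.
Step 4. [r7c7∈{3,5,6,7,9}] in row 7, 7 fits only at r7c7, so r7c7=7.
Step 5. [r1c1∈{5}] nothing but 5 survives at r1c1 ⇒ r1c1=5.
Step 6. [r1c9∈{2}] nothing but 2 survives at r1c9 ⇒ r1c9=2.
Step 7. [r4c1∈{1,4}] in row 4, 4 fits only at r4c1, so r4c1=4.
Step 8. [r5c2∈{2}] r5c2 is down to just 2 ⇒ r5c2=2.
Step 9. [r3c5∈{3,4,8}] r3c5 is the only open cell in row 3 admitting 3 ⇒ r3c5=3.
Step 10. [r7c1∈{2,3,6}] 3 has one home in row 7: r7c1, so r7c1=3.
Step 11. [r7c5∈{2,6,9}] across row 7, 2 lands solely at r7c5 ⇒ r7c5=2.
Step 12. [r9c5∈{6,9}] 9 has one home in col 5: r9c5. So r9c5=9.
Step 13. [r9c8∈{5}] only 5 remains possible at r9c8 ⇒ r9c8=5.
Step 14. [r6c9∈{5}] nothing but 5 survives at r6c9 ⇒ r6c9=5.
Step 15. [r5c7∈{3}] r5c7 has the single candidate 3. So r5c7=3.
Step 16. [r9c7∈{6}] r9c7 is down to just 6 ⇒ r9c7=6.
Step 17. [r3c9∈{4}] nothing but 4 survives at r3c9. So r3c9=4.
Step 18. [r5c1∈{1}] nothing but 1 survives at r5c1 ⇒ r5c1=1.
Step 19. [r9c9∈{3}] only 3 remains possible at r9c9 ⇒ r9c9=3.
Step 20. [r5c8∈{4}] nothing but 4 survives at r5c8 ⇒ r5c8=4.
Step 21. [r7c3∈{5}] r7c3's peers cover all but 5. So r7c3=5.
Step 22. [r7c2∈{4}] r7c2 is down to just 4, so r7c2=4.
Step 23. [r5c5∈{8}] r5c5 is down to just 8 ⇒ r5c5=8.
Step 24. [r2c5∈{4}] r2c5 is down to just 4 ⇒ r2c5=4.
Step 25. [r6c7∈{2}] only 2 remains possible at r6c7, so r6c7=2.
Step 26. [r4c5∈{1}] r4c5 is down to just 1, so r4c5=1.
Step 27. [r7c4∈{6}] only 6 remains possible at r7c4. So r7c4=6.
Step 28. [r6c2∈{9}] r6c2 has the single candidate 9. So r6c2=9.
Step 29. [r5c9∈{7}] nothing but 7 survives at r5c9. So r5c9=7.
Step 30. [r3c4∈{8}] r3c4 has the single candidate 8. So r3c4=8.
Step 31. [r8c6∈{3}] nothing but 3 survives at r8c6 ⇒ r8c6=3.
Step 32. [r2c9∈{6}] r2c9 has the single candidate 6. So r2c9=6.
Step 33. [r8c1∈{6}] nothing but 6 survives at r8c1. So r8c1=6.
Step 34. [r7c8∈{9}] only 9 remains possible at r7c8, so r7c8=9.
Step 35. [r2c7∈{5}] nothing but 5 survives at r2c7, so r2c7=5.
Step 36. [r1c4∈{1}] r1c4 is down to just 1 ⇒ r1c4=1.
Step 37. [r9c1∈{2}] r9c1 has the single candidate 2 ⇒ r9c1=2.
Step 38. [r6c5∈{6}] nothing but 6 survives at r6c5. So r6c5=6.
Step 39. [r8c2∈{8}] r8c2 has the single candidate 8 ⇒ r8c2=8.
Step 40. [r2c6∈{2}] r2c6 has the single candidate 2. So r2c6=2.
Step 41. [r1c7∈{9}] only 9 remains possible at r1c7 ⇒ r1c7=9.

Answer: 5 3 4 1 7 6 9 8 2 / 8 7 1 9 4 2 5 3 6 / 9 6 2 8 3 5 1 7 4 / 4 5 3 2 1 7 8 6 9 / 1 2 6 5 8 9 3 4 7 / 7 9 8 3 6 4 2 1 5 / 3 4 5 6 2 1 7 9 8 / 6 8 9 7 5 3 4 2 1 / 2 1 7 4 9 8 6 5 3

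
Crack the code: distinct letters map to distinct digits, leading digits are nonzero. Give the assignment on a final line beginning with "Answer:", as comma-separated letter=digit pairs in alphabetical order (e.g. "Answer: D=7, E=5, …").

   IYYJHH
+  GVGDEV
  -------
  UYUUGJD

Step 1. [U] the sum has 7 digits but both addends have 6; that extra leading digit U is the final carry, namely 1 ⇒ U=1.
Step 2. [col 1: H + V ≡ D (mod 10)] V=7 is one option consistent with column 1 (H + V ≡ D (mod 10), carry-in 0) — take it ⇒ V=7.
Step 3. [col 1: H + V ≡ D (mod 10)] several values work for H in column 1 (H + V ≡ D (mod 10), carry-in 0); try H=5 ⇒ H=5.
Step 4. [col 1: H + V ≡ D (mod 10)] column 1 reads H+V+carry(0)=D with H=5, V=7; with digits 1,5,7 already taken and all letters distinct, the only value for D is 2, so D=2.
Step 5. [col 2: H + E ≡ J (mod 10)] no forcing yet in column 2 (carry-in 1); E=0 is free and consistent — try it, so E=0.
Step 6. [col 2: H + E ≡ J (mod 10)] in column 2 we have H+E≡J with carry-in 1; given H=5, E=0 and digits 0,1,2,5,7 already taken and all letters distinct, that pins J to 6 ⇒ J=6.
Step 7. [col 3: J + D ≡ G (mod 10)] in column 3 we have J+D≡G with carry-in 0; given J=6, D=2 and digits 0,1,2,5,6,7 already taken and all letters distinct, that pins G to 8. So G=8.
Step 8. [col 4: Y + G ≡ U (mod 10)] column 4: given G=8, U=1, carry-in 0, and digits 0,1,2,5,6,7,8 already taken and all letters distinct, Y+G≡U (mod 10) forces Y=3, so Y=3.
Step 9. [col 6: I + G ≡ Y (mod 10)] in column 6 we have I+G≡Y with carry-in 1; given G=8, Y=3 and digits 0,1,2,3,5,6,7,8 already taken and all letters distinct, that pins I to 4, so I=4.

Answer: D=2, E=0, G=8, H=5, I=4, J=6, U=1, V=7, Y=3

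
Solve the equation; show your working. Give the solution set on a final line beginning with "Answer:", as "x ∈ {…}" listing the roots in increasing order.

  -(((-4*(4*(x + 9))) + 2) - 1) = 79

Step 1. [-(((-4*(4*(x + 9))) + 2) - 1) = 79] leading − — multiply by −1, so neg: ((-4*(4*(x + 9))) + 2) - 1 = -79.
Step 2. [((-4*(4*(x + 9))) + 2) - 1 = -79] 1 comes off first (add 1). So sub: (-4*(4*(x + 9))) + 2 = -78.
Step 3. [(-4*(4*(x + 9))) + 2 = -78] 2 comes off first (subtract 2), so sub: -4*(4*(x + 9)) = -80.
Step 4. [-4*(4*(x + 9)) = -80] LHS = -4·(…); ÷-4 both sides, so div: 4*(x + 9) = 20.
Step 5. [4*(x + 9) = 20] divide by the outer 4 ⇒ div: x + 9 = 5.
Step 6. [x + 9 = 5] +9 is outermost — subtract 9 both sides ⇒ sub: x = -4.

Answer: x ∈ {-4}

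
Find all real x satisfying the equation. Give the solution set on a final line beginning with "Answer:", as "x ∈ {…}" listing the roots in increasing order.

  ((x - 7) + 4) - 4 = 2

Step 1. [((x - 7) + 4) - 4 = 2] peel the -4: add 4 from each side. So sub: (x - 7) + 4 = 6.
Step 2. [(x - 7) + 4 = 6] the outer +4 inverts by subtracting 4 ⇒ sub: x - 7 = 2.
Step 3. [x - 7 = 2] -7 is outermost — add 7 both sides. So sub: x = 9.

Answer: x ∈ {9}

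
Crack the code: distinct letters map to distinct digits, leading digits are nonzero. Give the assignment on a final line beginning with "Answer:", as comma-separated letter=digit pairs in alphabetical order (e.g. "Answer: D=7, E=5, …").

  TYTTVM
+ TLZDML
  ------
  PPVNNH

Step 1. [col 1: M + L ≡ H (mod 10)] no forcing yet in column 1 (carry-in 0); L=8 is free and consistent — try it, so L=8.
Step 2. [col 1: M + L ≡ H (mod 10)] H=2 is one option consistent with column 1 (M + L ≡ H (mod 10), carry-in 0) — take it. So H=2.
Step 3. [col 1: M + L ≡ H (mod 10)] column 1 reads M+L+carry(0)=H with L=8, H=2; with digits 2,8 already taken and all letters distinct, the only value for M is 4 ⇒ M=4.
Step 4. [col 2: V + M ≡ N (mod 10)] no forcing yet in column 2 (carry-in 1); N=0 is free and consistent — try it ⇒ N=0.
Step 5. [col 2: V + M ≡ N (mod 10)] column 2: given M=4, N=0, carry-in 1, and digits 0,2,4,8 already taken and all letters distinct, V+M≡N (mod 10) forces V=5, so V=5.
Step 6. [col 3: T + D ≡ N (mod 10)] several values work for D in column 3 (T + D ≡ N (mod 10), carry-in 1); try D=6. So D=6.
Step 7. [col 3: T + D ≡ N (mod 10)] from column 3 (D=6, N=0, carry-in 1, digits 0,2,4,5,6,8 already taken and all letters distinct): T must equal 3, so T=3.
Step 8. [col 4: T + Z ≡ V (mod 10)] in column 4 we have T+Z≡V with carry-in 1; given T=3, V=5 and digits 0,2,3,4,5,6,8 already taken and all letters distinct, that pins Z to 1, so Z=1.
Step 9. [col 5: Y + L ≡ P (mod 10)] from column 5 (L=8, carry-in 0, digits 0,1,2,3,4,5,6,8 already taken and all letters distinct): Y must equal 9 ⇒ Y=9.
Step 10. [col 5: Y + L ≡ P (mod 10)] in column 5 we have Y+L≡P with carry-in 0; given Y=9, L=8 and digits 0,1,2,3,4,5,6,8,9 already taken and all letters distinct, that pins P to 7. So P=7.

Answer: D=6, H=2, L=8, M=4, N=0, P=7, T=3, V=5, Y=9, Z=1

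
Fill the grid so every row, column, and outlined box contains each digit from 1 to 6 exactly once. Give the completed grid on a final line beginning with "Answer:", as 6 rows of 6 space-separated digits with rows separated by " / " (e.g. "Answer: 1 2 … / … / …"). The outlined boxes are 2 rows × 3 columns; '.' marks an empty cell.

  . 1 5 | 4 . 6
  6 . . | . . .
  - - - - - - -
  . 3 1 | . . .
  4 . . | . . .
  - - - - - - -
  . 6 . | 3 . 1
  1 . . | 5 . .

Step 1. [r4c2∈{2,5}] r4c2 is the only open cell in col 2 admitting 5 ⇒ r4c2=5.
Step 2. [r3c1∈{2}] only 2 remains possible at r3c1, so r3c1=2.
Step 3. [r1c5∈{2,3}] r1c5 is the only open cell in row 1 admitting 2, so r1c5=2.
Step 4. [r5c3∈{2,4}] across row 5, 2 lands solely at r5c3. So r5c3=2.
Step 5. [r6c2∈{4}] r6c2's peers cover all but 4, so r6c2=4.
Step 6. [r3c4∈{6}] only 6 remains possible at r3c4. So r3c4=6.
Step 7. [r4c4∈{1,2}] col 4 places 2 nowhere but r4c4, so r4c4=2.
Step 8. [r4c6∈{3}] only 3 remains possible at r4c6. So r4c6=3.
Step 9. [r2c5∈{1,3,5}] r2c5 is the only open cell in col 5 admitting 3, so r2c5=3.
Step 10. [r3c6∈{4,5}] 4 has one home in col 6: r3c6. So r3c6=4.
Step 11. [r5c1∈{5}] r5c1 has the single candidate 5, so r5c1=5.
Step 12. [r3c5∈{5}] nothing but 5 survives at r3c5 ⇒ r3c5=5.
Step 13. [r2c4∈{1}] only 1 remains possible at r2c4. So r2c4=1.
Step 14. [r2c2∈{2}] r2c2 is down to just 2 ⇒ r2c2=2.
Step 15. [r6c3∈{3}] only 3 remains possible at r6c3. So r6c3=3.
Step 16. [r4c5∈{1}] only 1 remains possible at r4c5, so r4c5=1.
Step 17. [r1c1∈{3}] r1c1 is down to just 3. So r1c1=3.
Step 18. [r2c6∈{5}] only 5 remains possible at r2c6, so r2c6=5.
Step 19. [r6c6∈{2}] r6c6's peers cover all but 2. So r6c6=2.
Step 20. [r2c3∈{4}] r2c3 has the single candidate 4, so r2c3=4.
Step 21. [r5c5∈{4}] r5c5 is down to just 4 ⇒ r5c5=4.
Step 22. [r4c3∈{6}] nothing but 6 survives at r4c3, so r4c3=6.
Step 23. [r6c5∈{6}] r6c5's peers cover all but 6. So r6c5=6.

Answer: 3 1 5 4 2 6 / 6 2 4 1 3 5 / 2 3 1 6 5 4 / 4 5 6 2 1 3 / 5 6 2 3 4 1 / 1 4 3 5 6 2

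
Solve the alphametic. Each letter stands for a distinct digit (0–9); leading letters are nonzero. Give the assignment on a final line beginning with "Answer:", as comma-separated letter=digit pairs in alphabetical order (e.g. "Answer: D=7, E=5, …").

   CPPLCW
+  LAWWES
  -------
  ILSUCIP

Step 1. [col 1: W + S ≡ P (mod 10)] several values work for P in column 1 (W + S ≡ P (mod 10), carry-in 0); try P=7. So P=7.
Step 2. [col 1: W + S ≡ P (mod 10)] W=3 is one option consistent with column 1 (W + S ≡ P (mod 10), carry-in 0) — take it. So W=3.
Step 3. [col 1: W + S ≡ P (mod 10)] column 1 reads W+S+carry(0)=P with W=3, P=7; with digits 3,7 already taken and all letters distinct, the only value for S is 4, so S=4.
Step 4. [col 2: C + E ≡ I (mod 10)] several values work for C in column 2 (C + E ≡ I (mod 10), carry-in 0); try C=9, so C=9.
Step 5. [col 2: C + E ≡ I (mod 10)] several values work for I in column 2 (C + E ≡ I (mod 10), carry-in 0); try I=1. So I=1.
Step 6. [col 2: C + E ≡ I (mod 10)] column 2: given C=9, I=1, carry-in 0, and digits 1,3,4,7,9 already taken and all letters distinct, C+E≡I (mod 10) forces E=2 ⇒ E=2.
Step 7. [col 3: L + W ≡ C (mod 10)] from column 3 (W=3, C=9, carry-in 1, digits 1,2,3,4,7,9 already taken and all letters distinct): L must equal 5. So L=5.
Step 8. [col 4: P + W ≡ U (mod 10)] column 4: given P=7, W=3, carry-in 0, and digits 1,2,3,4,5,7,9 already taken and all letters distinct, P+W≡U (mod 10) forces U=0, so U=0.
Step 9. [col 5: P + A ≡ S (mod 10)] column 5: given P=7, S=4, carry-in 1, and digits 0,1,2,3,4,5,7,9 already taken and all letters distinct, P+A≡S (mod 10) forces A=6, so A=6.

Answer: A=6, C=9, E=2, I=1, L=5, P=7, S=4, U=0, W=3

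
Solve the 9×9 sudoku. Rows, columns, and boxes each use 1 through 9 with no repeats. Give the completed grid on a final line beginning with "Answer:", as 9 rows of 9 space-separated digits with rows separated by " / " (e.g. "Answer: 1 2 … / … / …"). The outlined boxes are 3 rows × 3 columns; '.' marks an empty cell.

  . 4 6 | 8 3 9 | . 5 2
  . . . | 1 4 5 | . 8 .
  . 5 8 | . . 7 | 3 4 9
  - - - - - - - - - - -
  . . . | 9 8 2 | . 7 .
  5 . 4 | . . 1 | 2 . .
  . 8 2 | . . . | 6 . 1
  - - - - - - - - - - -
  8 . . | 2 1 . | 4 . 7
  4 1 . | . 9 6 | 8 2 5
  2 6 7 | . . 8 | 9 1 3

Step 1. [r4c2∈{3}] r4c2 is down to just 3 ⇒ r4c2=3.
Step 2. [r8c3∈{3}] r8c3 has the single candidate 3. So r8c3=3.
Step 3. [r7c2∈{9}] r7c2 is down to just 9, so r7c2=9.
Step 4. [r5c2∈{7}] r5c2's peers cover all but 7. So r5c2=7.
Step 5. [r5c8∈{3,9}] in row 5, 9 fits only at r5c8, so r5c8=9.
Step 6. [r5c4∈{3,6}] r5c4 is the only open cell in row 5 admitting 3 ⇒ r5c4=3.
Step 7. [r3c1∈{1}] nothing but 1 survives at r3c1 ⇒ r3c1=1.
Step 8. [r9c5∈{5}] r9c5 has the single candidate 5. So r9c5=5.
Step 9. [r2c1∈{3,7,9}] 3 has one home in row 2: r2c1, so r2c1=3.
Step 10. [r6c4∈{4,5,7}] across row 6, 5 lands solely at r6c4, so r6c4=5.
Step 11. [r3c5∈{2,6}] 2 has one home in row 3: r3c5. So r3c5=2.
Step 12. [r1c7∈{1,7}] 1 has one home in row 1: r1c7. So r1c7=1.
Step 13. [r5c9∈{8}] r5c9 has the single candidate 8 ⇒ r5c9=8.
Step 14. [r2c9∈{6}] only 6 remains possible at r2c9 ⇒ r2c9=6.
Step 15. [r4c3∈{1}] nothing but 1 survives at r4c3 ⇒ r4c3=1.
Step 16. [r4c7∈{5}] nothing but 5 survives at r4c7 ⇒ r4c7=5.
Step 17. [r6c5∈{7}] r6c5 has the single candidate 7. So r6c5=7.
Step 18. [r8c4∈{7}] r8c4's peers cover all but 7, so r8c4=7.
Step 19. [r2c7∈{7}] r2c7 is down to just 7, so r2c7=7.
Step 20. [r4c1∈{6}] r4c1 is down to just 6. So r4c1=6.
Step 21. [r9c4∈{4}] r9c4 is down to just 4. So r9c4=4.
Step 22. [r6c6∈{4}] nothing but 4 survives at r6c6 ⇒ r6c6=4.
Step 23. [r1c1∈{7}] r1c1's peers cover all but 7, so r1c1=7.
Step 24. [r5c5∈{6}] r5c5 has the single candidate 6 ⇒ r5c5=6.
Step 25. [r4c9∈{4}] nothing but 4 survives at r4c9, so r4c9=4.
Step 26. [r7c3∈{5}] nothing but 5 survives at r7c3 ⇒ r7c3=5.
Step 27. [r2c2∈{2}] r2c2's peers cover all but 2, so r2c2=2.
Step 28. [r7c6∈{3}] nothing but 3 survives at r7c6 ⇒ r7c6=3.
Step 29. [r3c4∈{6}] only 6 remains possible at r3c4. So r3c4=6.
Step 30. [r6c1∈{9}] nothing but 9 survives at r6c1, so r6c1=9.
Step 31. [r2c3∈{9}] r2c3 has the single candidate 9 ⇒ r2c3=9.
Step 32. [r6c8∈{3}] r6c8 is down to just 3. So r6c8=3.
Step 33. [r7c8∈{6}] nothing but 6 survives at r7c8 ⇒ r7c8=6.

Answer: 7 4 6 8 3 9 1 5 2 / 3 2 9 1 4 5 7 8 6 / 1 5 8 6 2 7 3 4 9 / 6 3 1 9 8 2 5 7 4 / 5 7 4 3 6 1 2 9 8 / 9 8 2 5 7 4 6 3 1 / 8 9 5 2 1 3 4 6 7 / 4 1 3 7 9 6 8 2 5 / 2 6 7 4 5 8 9 1 3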